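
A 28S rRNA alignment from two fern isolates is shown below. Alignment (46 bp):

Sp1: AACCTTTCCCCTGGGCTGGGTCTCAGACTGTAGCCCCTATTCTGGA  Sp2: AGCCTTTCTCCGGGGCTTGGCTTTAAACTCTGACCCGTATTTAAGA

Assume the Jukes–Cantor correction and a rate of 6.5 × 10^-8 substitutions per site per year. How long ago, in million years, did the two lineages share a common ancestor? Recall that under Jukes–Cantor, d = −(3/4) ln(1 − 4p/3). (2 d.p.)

The sequences differ at 15 of 46 sites, so p = 15/46 ≈ 0.326087.
d = −(3/4) ln(1 − 4p/3) = −0.75 ln(1 − 0.434783) = −0.75 ln(0.565217)
  = −0.75 × (-0.570546) = 0.427910 substitutions/site.
Under a molecular clock d = 2μt, so t = d/(2μ) = 0.427910 / (2 × 6.5 × 10^-8) = 3.29 million years.

3.29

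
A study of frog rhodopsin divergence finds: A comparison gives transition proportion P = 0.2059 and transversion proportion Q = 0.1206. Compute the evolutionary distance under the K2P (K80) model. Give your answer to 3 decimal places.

Under the Kimura two-parameter model, d = −½ ln(1 − 2P − Q) − ¼ ln(1 − 2Q).
1 − 2P − Q = 0.4676, giving −½ ln(0.4676) = 0.380071.
1 − 2Q = 0.7588, giving −¼ ln(0.7588) = 0.069004.
d = 0.380071 + 0.069004 = 0.449075.

0.449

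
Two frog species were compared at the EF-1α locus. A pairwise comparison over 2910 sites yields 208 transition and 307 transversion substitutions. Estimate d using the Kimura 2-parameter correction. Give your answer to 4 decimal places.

0.2021

P = 208/2910 ≈ 0.071478 and Q = 307/2910 ≈ 0.105498.
Under the Kimura two-parameter model, d = −½ ln(1 − 2P − Q) − ¼ ln(1 − 2Q).
1 − 2P − Q = 0.751546, giving −½ ln(0.751546) = 0.142811.
1 − 2Q = 0.789004, giving −¼ ln(0.789004) = 0.059246.
d = 0.142811 + 0.059246 = 0.202057.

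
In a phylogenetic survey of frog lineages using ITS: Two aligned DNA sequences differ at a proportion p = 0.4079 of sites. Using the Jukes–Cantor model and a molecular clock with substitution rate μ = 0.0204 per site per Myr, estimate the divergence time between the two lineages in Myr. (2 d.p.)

14.43

d = −(3/4) ln(1 − 4p/3) = −0.75 ln(1 − 0.543867) = −0.75 ln(0.456133)
  = −0.75 × (-0.784971) = 0.588728 substitutions/site.
Under a molecular clock d = 2μt, so t = d/(2μ) = 0.588728 / (2 × 0.0204) = 14.43 Myr.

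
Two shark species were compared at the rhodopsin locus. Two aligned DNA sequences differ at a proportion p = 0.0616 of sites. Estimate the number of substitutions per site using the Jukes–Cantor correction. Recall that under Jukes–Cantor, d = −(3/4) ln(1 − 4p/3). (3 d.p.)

0.064

d = −(3/4) ln(1 − 4p/3) = −0.75 ln(1 − 0.082133) = −0.75 ln(0.917867)
  = −0.75 × (-0.085703) = 0.064277 substitutions/site.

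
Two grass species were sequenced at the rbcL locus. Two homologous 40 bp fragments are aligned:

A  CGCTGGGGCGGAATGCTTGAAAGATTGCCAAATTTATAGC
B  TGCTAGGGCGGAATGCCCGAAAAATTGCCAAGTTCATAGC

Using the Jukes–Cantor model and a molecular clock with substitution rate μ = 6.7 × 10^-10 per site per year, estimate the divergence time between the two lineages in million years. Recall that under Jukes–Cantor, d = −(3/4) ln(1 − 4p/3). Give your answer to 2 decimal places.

148.71

The sequences differ at 7 of 40 sites (1, 5, 17, 18, 23, 32, 35), so p = 7/40 = 0.175.
d = −(3/4) ln(1 − 4p/3) = −0.75 ln(1 − 0.233333) = −0.75 ln(0.766667)
  = −0.75 × (-0.265703) = 0.199277 substitutions/site.
Under a molecular clock d = 2μt, so t = d/(2μ) = 0.199277 / (2 × 6.7 × 10^-10) = 148.71 million years.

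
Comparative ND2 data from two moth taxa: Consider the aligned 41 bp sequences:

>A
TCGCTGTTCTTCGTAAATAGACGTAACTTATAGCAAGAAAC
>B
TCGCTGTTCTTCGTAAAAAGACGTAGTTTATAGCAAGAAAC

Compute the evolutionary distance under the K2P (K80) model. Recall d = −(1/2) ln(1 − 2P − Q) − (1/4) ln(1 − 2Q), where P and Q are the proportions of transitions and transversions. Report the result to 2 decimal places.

0.08

Of 41 sites, 2 differences are transitions and 1 are transversions, so P = 2/41 ≈ 0.04878 and Q = 1/41 ≈ 0.02439.
Under the Kimura two-parameter model, d = −½ ln(1 − 2P − Q) − ¼ ln(1 − 2Q).
1 − 2P − Q = 0.87805, giving −½ ln(0.87805) = 0.065026.
1 − 2Q = 0.95122, giving −¼ ln(0.95122) = 0.012502.
d = 0.065026 + 0.012502 = 0.077528.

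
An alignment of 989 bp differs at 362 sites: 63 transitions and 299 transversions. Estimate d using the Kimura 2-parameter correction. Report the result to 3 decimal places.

0.513

P = 63/989 ≈ 0.063701 and Q = 299/989 ≈ 0.302326.
Under the Kimura two-parameter model, d = −½ ln(1 − 2P − Q) − ¼ ln(1 − 2Q).
1 − 2P − Q = 0.570272, giving −½ ln(0.570272) = 0.280821.
1 − 2Q = 0.395348, giving −¼ ln(0.395348) = 0.231997.
d = 0.280821 + 0.231997 = 0.512818.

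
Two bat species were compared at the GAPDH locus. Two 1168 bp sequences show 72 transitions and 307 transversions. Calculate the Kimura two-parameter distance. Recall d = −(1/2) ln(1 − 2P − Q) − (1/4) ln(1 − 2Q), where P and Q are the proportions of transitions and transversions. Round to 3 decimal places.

0.430

P = 72/1168 ≈ 0.061644 and Q = 307/1168 ≈ 0.262842.
Under the Kimura two-parameter model, d = −½ ln(1 − 2P − Q) − ¼ ln(1 − 2Q).
1 − 2P − Q = 0.61387, giving −½ ln(0.61387) = 0.243986.
1 − 2Q = 0.474316, giving −¼ ln(0.474316) = 0.186470.
d = 0.243986 + 0.186470 = 0.430456.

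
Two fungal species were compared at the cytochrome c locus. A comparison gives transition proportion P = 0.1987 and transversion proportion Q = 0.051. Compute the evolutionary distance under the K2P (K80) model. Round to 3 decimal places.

Under the Kimura two-parameter model, d = −½ ln(1 − 2P − Q) − ¼ ln(1 − 2Q).
1 − 2P − Q = 0.5516, giving −½ ln(0.5516) = 0.297466.
1 − 2Q = 0.898, giving −¼ ln(0.898) = 0.026896.
d = 0.297466 + 0.026896 = 0.324362.

0.324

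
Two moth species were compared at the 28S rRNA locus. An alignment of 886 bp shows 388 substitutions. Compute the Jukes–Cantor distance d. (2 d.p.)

0.66

p = 388/886 ≈ 0.437923.
d = −(3/4) ln(1 − 4p/3) = −0.75 ln(1 − 0.583897) = −0.75 ln(0.416103)
  = −0.75 × (-0.876822) = 0.657617 substitutions/site.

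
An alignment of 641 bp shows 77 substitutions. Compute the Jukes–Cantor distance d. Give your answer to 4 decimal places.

p = 77/641 ≈ 0.120125.
d = −(3/4) ln(1 − 4p/3) = −0.75 ln(1 − 0.160167) = −0.75 ln(0.839833)
  = −0.75 × (-0.174552) = 0.130914 substitutions/site.

0.1309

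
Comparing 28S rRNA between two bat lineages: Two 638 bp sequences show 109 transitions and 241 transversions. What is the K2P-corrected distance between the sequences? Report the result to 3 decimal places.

0.988

P = 109/638 ≈ 0.170846 and Q = 241/638 ≈ 0.377743.
Under the Kimura two-parameter model, d = −½ ln(1 − 2P − Q) − ¼ ln(1 − 2Q).
1 − 2P − Q = 0.280565, giving −½ ln(0.280565) = 0.635475.
1 − 2Q = 0.244514, giving −¼ ln(0.244514) = 0.352121.
d = 0.635475 + 0.352121 = 0.987596.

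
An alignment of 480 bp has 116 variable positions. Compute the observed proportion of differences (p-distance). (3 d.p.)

p = 116/480 = 0.241666… ≈ 0.242 (to 3 d.p.).

0.242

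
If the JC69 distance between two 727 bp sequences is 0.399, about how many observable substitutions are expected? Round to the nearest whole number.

225

Invert JC69: p = (3/4)(1 − e^(−4d/3)) = 0.75 × (1 − e^(-0.532)) = 0.75 × (1 − 0.587429) = 0.309428.
Expected differing sites = pL ≈ 0.309428 × 727 = 224.954156 ≈ 225.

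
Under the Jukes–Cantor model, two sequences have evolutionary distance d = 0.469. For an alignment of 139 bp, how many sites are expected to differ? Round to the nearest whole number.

Invert JC69: p = (3/4)(1 − e^(−4d/3)) = 0.75 × (1 − e^(-0.625333)) = 0.75 × (1 − 0.535083) = 0.348688.
Expected differing sites = pL ≈ 0.348688 × 139 = 48.467632 ≈ 48.

48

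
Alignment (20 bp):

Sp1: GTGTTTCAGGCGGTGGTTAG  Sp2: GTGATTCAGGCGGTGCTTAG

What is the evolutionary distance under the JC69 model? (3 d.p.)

0.107

The sequences differ at 2 of 20 sites (4, 16), so p = 2/20 = 0.1.
d = −(3/4) ln(1 − 4p/3) = −0.75 ln(1 − 0.133333) = −0.75 ln(0.866667)
  = −0.75 × (-0.143100) = 0.107325 substitutions/site.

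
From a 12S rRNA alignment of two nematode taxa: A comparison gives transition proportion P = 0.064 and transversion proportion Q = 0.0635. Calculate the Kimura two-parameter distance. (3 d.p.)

Under the Kimura two-parameter model, d = −½ ln(1 − 2P − Q) − ¼ ln(1 − 2Q).
1 − 2P − Q = 0.8085, giving −½ ln(0.8085) = 0.106287.
1 − 2Q = 0.873, giving −¼ ln(0.873) = 0.033955.
d = 0.106287 + 0.033955 = 0.140242.

0.140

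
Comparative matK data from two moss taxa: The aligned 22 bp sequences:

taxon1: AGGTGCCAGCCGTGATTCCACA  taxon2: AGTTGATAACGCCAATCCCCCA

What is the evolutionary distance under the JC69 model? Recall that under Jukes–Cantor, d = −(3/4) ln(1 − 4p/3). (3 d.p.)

0.699

The sequences differ at 10 of 22 sites (3, 6, 7, 9, 11, 12, 13, 14, 17, 20), so p = 10/22 ≈ 0.454545.
d = −(3/4) ln(1 − 4p/3) = −0.75 ln(1 − 0.60606) = −0.75 ln(0.39394)
  = −0.75 × (-0.931557) = 0.698668 substitutions/site.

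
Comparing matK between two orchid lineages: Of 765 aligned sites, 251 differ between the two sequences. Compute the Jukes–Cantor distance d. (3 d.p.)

0.431

p = 251/765 ≈ 0.328105.
d = −(3/4) ln(1 − 4p/3) = −0.75 ln(1 − 0.437473) = −0.75 ln(0.562527)
  = −0.75 × (-0.575316) = 0.431487 substitutions/site.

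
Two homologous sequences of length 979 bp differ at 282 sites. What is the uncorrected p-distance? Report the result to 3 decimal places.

0.288

p = 282/979 = 0.288049… ≈ 0.288 (to 3 d.p.).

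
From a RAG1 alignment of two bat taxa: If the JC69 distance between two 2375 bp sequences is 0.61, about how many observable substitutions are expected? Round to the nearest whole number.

Invert JC69: p = (3/4)(1 − e^(−4d/3)) = 0.75 × (1 − e^(-0.813333)) = 0.75 × (1 − 0.443378) = 0.417467.
Expected differing sites = pL ≈ 0.417467 × 2375 = 991.484125 ≈ 991.

991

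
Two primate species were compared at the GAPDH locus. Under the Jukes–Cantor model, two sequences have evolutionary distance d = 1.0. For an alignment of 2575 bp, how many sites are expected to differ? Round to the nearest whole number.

Invert JC69: p = (3/4)(1 − e^(−4d/3)) = 0.75 × (1 − e^(-1.333333)) = 0.75 × (1 − 0.263597) = 0.552302.
Expected differing sites = pL ≈ 0.552302 × 2575 = 1422.17765 ≈ 1422.

1422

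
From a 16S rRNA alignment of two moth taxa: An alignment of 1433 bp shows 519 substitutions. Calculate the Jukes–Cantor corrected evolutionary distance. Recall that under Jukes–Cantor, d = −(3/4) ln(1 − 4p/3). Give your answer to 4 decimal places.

p = 519/1433 ≈ 0.362177.
d = −(3/4) ln(1 − 4p/3) = −0.75 ln(1 − 0.482903) = −0.75 ln(0.517097)
  = −0.75 × (-0.659525) = 0.494644 substitutions/site.

0.4946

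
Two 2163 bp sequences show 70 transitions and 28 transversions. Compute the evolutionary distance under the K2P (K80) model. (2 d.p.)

P = 70/2163 ≈ 0.032362 and Q = 28/2163 ≈ 0.012945.
Under the Kimura two-parameter model, d = −½ ln(1 − 2P − Q) − ¼ ln(1 − 2Q).
1 − 2P − Q = 0.922331, giving −½ ln(0.922331) = 0.040426.
1 − 2Q = 0.97411, giving −¼ ln(0.97411) = 0.006558.
d = 0.040426 + 0.006558 = 0.046984.

0.05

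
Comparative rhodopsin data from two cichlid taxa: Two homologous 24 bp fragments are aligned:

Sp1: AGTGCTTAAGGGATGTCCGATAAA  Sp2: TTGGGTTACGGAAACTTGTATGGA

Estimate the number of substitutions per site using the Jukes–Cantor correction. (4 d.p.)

The sequences differ at 13 of 24 sites, so p = 13/24 ≈ 0.541667.
d = −(3/4) ln(1 − 4p/3) = −0.75 ln(1 − 0.722223) = −0.75 ln(0.277777)
  = −0.75 × (-1.280937) = 0.960703 substitutions/site.

0.9607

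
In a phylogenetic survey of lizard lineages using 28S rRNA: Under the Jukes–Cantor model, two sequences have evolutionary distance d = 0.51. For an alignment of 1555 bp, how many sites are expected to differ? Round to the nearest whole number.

575

Invert JC69: p = (3/4)(1 − e^(−4d/3)) = 0.75 × (1 − e^(-0.68)) = 0.75 × (1 − 0.506617) = 0.370037.
Expected differing sites = pL ≈ 0.370037 × 1555 = 575.407535 ≈ 575.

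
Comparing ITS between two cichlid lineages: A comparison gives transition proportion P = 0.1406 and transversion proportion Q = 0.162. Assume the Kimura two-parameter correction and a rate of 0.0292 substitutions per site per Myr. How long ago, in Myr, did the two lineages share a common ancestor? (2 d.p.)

6.69

Under the Kimura two-parameter model, d = −½ ln(1 − 2P − Q) − ¼ ln(1 − 2Q).
1 − 2P − Q = 0.5568, giving −½ ln(0.5568) = 0.292775.
1 − 2Q = 0.676, giving −¼ ln(0.676) = 0.097891.
d = 0.292775 + 0.097891 = 0.390666.
Under a molecular clock d = 2μt, so t = d/(2μ) = 0.390666 / (2 × 0.0292) = 6.69 Myr.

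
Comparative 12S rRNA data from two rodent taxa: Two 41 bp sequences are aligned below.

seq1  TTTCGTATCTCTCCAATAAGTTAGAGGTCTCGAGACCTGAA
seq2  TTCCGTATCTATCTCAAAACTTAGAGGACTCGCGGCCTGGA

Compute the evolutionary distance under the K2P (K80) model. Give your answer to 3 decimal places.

0.295

Of 41 sites, 4 differences are transitions and 6 are transversions, so P = 4/41 ≈ 0.097561 and Q = 6/41 ≈ 0.146341.
Under the Kimura two-parameter model, d = −½ ln(1 − 2P − Q) − ¼ ln(1 − 2Q).
1 − 2P − Q = 0.658537, giving −½ ln(0.658537) = 0.208867.
1 − 2Q = 0.707318, giving −¼ ln(0.707318) = 0.086569.
d = 0.208867 + 0.086569 = 0.295436.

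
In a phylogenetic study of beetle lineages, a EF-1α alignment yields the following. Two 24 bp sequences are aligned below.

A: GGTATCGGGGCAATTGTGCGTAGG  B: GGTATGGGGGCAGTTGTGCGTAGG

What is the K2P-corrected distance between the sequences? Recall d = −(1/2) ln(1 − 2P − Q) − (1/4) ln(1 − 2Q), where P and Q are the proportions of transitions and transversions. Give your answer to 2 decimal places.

0.09

Of 24 sites, 1 differences are transitions and 1 are transversions, so P = 1/24 ≈ 0.041667 and Q = 1/24 ≈ 0.041667.
Under the Kimura two-parameter model, d = −½ ln(1 − 2P − Q) − ¼ ln(1 − 2Q).
1 − 2P − Q = 0.874999, giving −½ ln(0.874999) = 0.066766.
1 − 2Q = 0.916666, giving −¼ ln(0.916666) = 0.021753.
d = 0.066766 + 0.021753 = 0.088519.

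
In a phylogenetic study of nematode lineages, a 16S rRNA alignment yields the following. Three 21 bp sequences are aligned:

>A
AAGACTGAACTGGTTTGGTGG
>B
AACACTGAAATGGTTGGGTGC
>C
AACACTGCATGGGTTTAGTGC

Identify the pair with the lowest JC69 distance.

A–B: 4/21 differ, p = 0.190, d = 0.220.
A–C: 6/21 differ, p = 0.286, d = 0.360.
B–C: 5/21 differ, p = 0.238, d = 0.286.
The smallest distance is between A and B.

A and B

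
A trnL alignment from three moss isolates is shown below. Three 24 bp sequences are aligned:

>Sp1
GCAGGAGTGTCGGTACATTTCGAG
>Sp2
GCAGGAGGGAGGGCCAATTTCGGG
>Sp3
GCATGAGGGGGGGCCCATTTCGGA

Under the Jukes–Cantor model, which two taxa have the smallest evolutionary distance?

Sp2 and Sp3

Sp1–Sp2: 7/24 differ, p = 0.292, d = 0.369.
Sp1–Sp3: 8/24 differ, p = 0.333, d = 0.441.
Sp2–Sp3: 4/24 differ, p = 0.167, d = 0.188.
The smallest distance is between Sp2 and Sp3.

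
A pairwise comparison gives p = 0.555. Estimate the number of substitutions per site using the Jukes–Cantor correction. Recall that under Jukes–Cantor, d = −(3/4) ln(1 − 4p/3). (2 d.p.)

1.01

d = −(3/4) ln(1 − 4p/3) = −0.75 ln(1 − 0.74) = −0.75 ln(0.26)
  = −0.75 × (-1.347074) = 1.010306 substitutions/site.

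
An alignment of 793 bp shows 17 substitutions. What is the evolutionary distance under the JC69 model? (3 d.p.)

p = 17/793 ≈ 0.021438.
d = −(3/4) ln(1 − 4p/3) = −0.75 ln(1 − 0.028584) = −0.75 ln(0.971416)
  = −0.75 × (-0.029000) = 0.021750 substitutions/site.

0.022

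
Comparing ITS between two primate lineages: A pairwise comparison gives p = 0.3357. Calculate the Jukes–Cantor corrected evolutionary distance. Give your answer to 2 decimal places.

0.45

d = −(3/4) ln(1 − 4p/3) = −0.75 ln(1 − 0.4476) = −0.75 ln(0.5524)
  = −0.75 × (-0.593483) = 0.445112 substitutions/site.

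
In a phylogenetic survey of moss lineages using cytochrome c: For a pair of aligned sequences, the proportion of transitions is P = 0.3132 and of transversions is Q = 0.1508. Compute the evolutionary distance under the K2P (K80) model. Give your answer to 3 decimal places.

Under the Kimura two-parameter model, d = −½ ln(1 − 2P − Q) − ¼ ln(1 − 2Q).
1 − 2P − Q = 0.2228, giving −½ ln(0.2228) = 0.750740.
1 − 2Q = 0.6984, giving −¼ ln(0.6984) = 0.089741.
d = 0.750740 + 0.089741 = 0.840481.

0.840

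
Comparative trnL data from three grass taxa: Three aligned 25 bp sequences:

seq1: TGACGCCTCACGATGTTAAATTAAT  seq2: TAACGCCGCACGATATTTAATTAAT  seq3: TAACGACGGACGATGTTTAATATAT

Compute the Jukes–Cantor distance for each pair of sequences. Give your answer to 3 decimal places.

seq1–seq2: 4/25 sites differ → p = 0.16, d = −0.75 ln(1 − 0.213333) = 0.179963 ≈ 0.180.
seq1–seq3: 7/25 sites differ → p = 0.28, d = −0.75 ln(1 − 0.373333) = 0.350505 ≈ 0.351.
seq2–seq3: 5/25 sites differ → p = 0.2, d = −0.75 ln(1 − 0.266667) = 0.232617 ≈ 0.233.

d(seq1,seq2) = 0.180, d(seq1,seq3) = 0.351, d(seq2,seq3) = 0.233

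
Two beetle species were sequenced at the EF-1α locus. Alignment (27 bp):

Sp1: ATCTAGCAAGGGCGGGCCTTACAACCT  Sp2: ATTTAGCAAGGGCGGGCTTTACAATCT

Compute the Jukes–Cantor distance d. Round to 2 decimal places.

0.12

The sequences differ at 3 of 27 sites (3, 18, 25), so p = 3/27 ≈ 0.111111.
d = −(3/4) ln(1 − 4p/3) = −0.75 ln(1 − 0.148148) = −0.75 ln(0.851852)
  = −0.75 × (-0.160342) = 0.120257 substitutions/site.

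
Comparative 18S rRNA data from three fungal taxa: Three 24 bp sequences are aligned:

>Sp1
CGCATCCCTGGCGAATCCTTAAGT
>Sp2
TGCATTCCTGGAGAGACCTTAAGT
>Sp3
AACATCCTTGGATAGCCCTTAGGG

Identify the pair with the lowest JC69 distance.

Sp1–Sp2: 5/24 differ, p = 0.208, d = 0.244.
Sp1–Sp3: 9/24 differ, p = 0.375, d = 0.520.
Sp2–Sp3: 8/24 differ, p = 0.333, d = 0.441.
The smallest distance is between Sp1 and Sp2.

Sp1 and Sp2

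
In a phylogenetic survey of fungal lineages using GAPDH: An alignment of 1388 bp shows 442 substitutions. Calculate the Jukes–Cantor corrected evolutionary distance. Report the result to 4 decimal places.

0.4145

p = 442/1388 ≈ 0.318444.
d = −(3/4) ln(1 − 4p/3) = −0.75 ln(1 − 0.424592) = −0.75 ln(0.575408)
  = −0.75 × (-0.552676) = 0.414507 substitutions/site.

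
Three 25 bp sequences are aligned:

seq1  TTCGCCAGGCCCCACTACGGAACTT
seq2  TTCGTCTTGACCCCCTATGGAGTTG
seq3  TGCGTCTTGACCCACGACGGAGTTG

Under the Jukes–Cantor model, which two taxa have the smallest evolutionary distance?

seq2 and seq3

seq1–seq2: 9/25 differ, p = 0.360, d = 0.490.
seq1–seq3: 9/25 differ, p = 0.360, d = 0.490.
seq2–seq3: 4/25 differ, p = 0.160, d = 0.180.
The smallest distance is between seq2 and seq3.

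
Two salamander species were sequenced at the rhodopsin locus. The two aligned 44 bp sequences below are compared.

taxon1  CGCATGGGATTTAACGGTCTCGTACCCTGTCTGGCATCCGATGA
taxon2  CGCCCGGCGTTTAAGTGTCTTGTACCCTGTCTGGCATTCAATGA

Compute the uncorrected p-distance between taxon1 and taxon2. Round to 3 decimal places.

0.205

The sequences differ at 9 of 44 positions (sites 4, 5, 8, 9, 15, 16, 21, 38, 40).
p = 9/44 = 0.204545… ≈ 0.205 (to 3 d.p.).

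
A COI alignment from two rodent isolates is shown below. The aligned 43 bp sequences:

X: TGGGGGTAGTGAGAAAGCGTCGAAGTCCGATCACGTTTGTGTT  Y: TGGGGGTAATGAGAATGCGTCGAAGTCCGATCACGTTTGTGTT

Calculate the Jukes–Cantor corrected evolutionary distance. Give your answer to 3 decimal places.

The sequences differ at 2 of 43 sites (9, 16), so p = 2/43 ≈ 0.046512.
d = −(3/4) ln(1 − 4p/3) = −0.75 ln(1 − 0.062016) = −0.75 ln(0.937984)
  = −0.75 × (-0.064022) = 0.048017 substitutions/site.

0.048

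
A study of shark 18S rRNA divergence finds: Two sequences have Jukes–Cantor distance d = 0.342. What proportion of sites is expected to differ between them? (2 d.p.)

0.27

p = (3/4)(1 − e^(−4d/3)) = 0.75 × (1 − e^(-0.456)) = 0.75 × (1 − 0.633814) = 0.274640.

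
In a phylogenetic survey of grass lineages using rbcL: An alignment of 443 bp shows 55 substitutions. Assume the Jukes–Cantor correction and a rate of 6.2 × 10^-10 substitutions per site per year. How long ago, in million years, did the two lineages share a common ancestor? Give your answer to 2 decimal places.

p = 55/443 ≈ 0.124153.
d = −(3/4) ln(1 − 4p/3) = −0.75 ln(1 − 0.165537) = −0.75 ln(0.834463)
  = −0.75 × (-0.180967) = 0.135725 substitutions/site.
Under a molecular clock d = 2μt, so t = d/(2μ) = 0.135725 / (2 × 6.2 × 10^-10) = 109.46 million years.

109.46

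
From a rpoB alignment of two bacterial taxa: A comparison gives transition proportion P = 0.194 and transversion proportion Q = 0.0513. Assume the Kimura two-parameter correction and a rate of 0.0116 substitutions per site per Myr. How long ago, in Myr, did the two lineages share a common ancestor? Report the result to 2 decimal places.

Under the Kimura two-parameter model, d = −½ ln(1 − 2P − Q) − ¼ ln(1 − 2Q).
1 − 2P − Q = 0.5607, giving −½ ln(0.5607) = 0.289285.
1 − 2Q = 0.8974, giving −¼ ln(0.8974) = 0.027063.
d = 0.289285 + 0.027063 = 0.316348.
Under a molecular clock d = 2μt, so t = d/(2μ) = 0.316348 / (2 × 0.0116) = 13.64 Myr.

13.64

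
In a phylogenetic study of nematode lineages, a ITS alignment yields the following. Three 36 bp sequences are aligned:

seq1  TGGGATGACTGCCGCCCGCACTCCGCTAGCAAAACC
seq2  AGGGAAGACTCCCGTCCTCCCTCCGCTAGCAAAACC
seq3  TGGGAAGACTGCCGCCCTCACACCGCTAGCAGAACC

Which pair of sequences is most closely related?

seq1–seq2: 6/36 differ, p = 0.167, d = 0.188.
seq1–seq3: 4/36 differ, p = 0.111, d = 0.120.
seq2–seq3: 6/36 differ, p = 0.167, d = 0.188.
The smallest distance is between seq1 and seq3.

seq1 and seq3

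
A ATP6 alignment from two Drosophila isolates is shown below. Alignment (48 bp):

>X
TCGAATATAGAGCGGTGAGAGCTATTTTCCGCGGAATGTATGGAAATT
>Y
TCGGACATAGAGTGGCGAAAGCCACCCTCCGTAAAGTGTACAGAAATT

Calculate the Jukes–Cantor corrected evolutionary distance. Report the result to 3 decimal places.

0.404

The sequences differ at 15 of 48 sites, so p = 15/48 = 0.3125.
d = −(3/4) ln(1 − 4p/3) = −0.75 ln(1 − 0.416667) = −0.75 ln(0.583333)
  = −0.75 × (-0.538997) = 0.404248 substitutions/site.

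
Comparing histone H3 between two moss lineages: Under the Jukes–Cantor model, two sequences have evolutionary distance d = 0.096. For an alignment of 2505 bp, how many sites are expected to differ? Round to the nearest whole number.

226

Invert JC69: p = (3/4)(1 − e^(−4d/3)) = 0.75 × (1 − e^(-0.128)) = 0.75 × (1 − 0.879853) = 0.090110.
Expected differing sites = pL ≈ 0.090110 × 2505 = 225.72555 ≈ 226.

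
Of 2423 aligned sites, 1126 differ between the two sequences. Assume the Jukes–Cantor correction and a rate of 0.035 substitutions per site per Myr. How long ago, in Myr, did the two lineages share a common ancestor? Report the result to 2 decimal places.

10.36

p = 1126/2423 ≈ 0.464713.
d = −(3/4) ln(1 − 4p/3) = −0.75 ln(1 − 0.619617) = −0.75 ln(0.380383)
  = −0.75 × (-0.966577) = 0.724933 substitutions/site.
Under a molecular clock d = 2μt, so t = d/(2μ) = 0.724933 / (2 × 0.035) = 10.36 Myr.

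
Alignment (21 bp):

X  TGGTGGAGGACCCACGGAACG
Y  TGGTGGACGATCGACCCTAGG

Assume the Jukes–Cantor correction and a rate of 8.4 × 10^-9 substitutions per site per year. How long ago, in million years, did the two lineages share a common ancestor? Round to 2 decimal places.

26.24

The sequences differ at 7 of 21 sites (8, 11, 13, 16, 17, 18, 20), so p = 7/21 ≈ 0.333333.
d = −(3/4) ln(1 − 4p/3) = −0.75 ln(1 − 0.444444) = −0.75 ln(0.555556)
  = −0.75 × (-0.587786) = 0.440840 substitutions/site.
Under a molecular clock d = 2μt, so t = d/(2μ) = 0.440840 / (2 × 8.4 × 10^-9) = 26.24 million years.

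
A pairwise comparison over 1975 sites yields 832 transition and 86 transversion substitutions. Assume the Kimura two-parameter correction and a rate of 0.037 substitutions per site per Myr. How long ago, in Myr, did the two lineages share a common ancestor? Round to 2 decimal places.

P = 832/1975 ≈ 0.421266 and Q = 86/1975 ≈ 0.043544.
Under the Kimura two-parameter model, d = −½ ln(1 − 2P − Q) − ¼ ln(1 − 2Q).
1 − 2P − Q = 0.113924, giving −½ ln(0.113924) = 1.086112.
1 − 2Q = 0.912912, giving −¼ ln(0.912912) = 0.022779.
d = 1.086112 + 0.022779 = 1.108891.
Under a molecular clock d = 2μt, so t = d/(2μ) = 1.108891 / (2 × 0.037) = 14.99 Myr.

14.99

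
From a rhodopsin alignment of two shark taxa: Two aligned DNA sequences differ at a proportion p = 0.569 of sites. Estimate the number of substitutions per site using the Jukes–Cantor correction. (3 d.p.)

d = −(3/4) ln(1 − 4p/3) = −0.75 ln(1 − 0.758667) = −0.75 ln(0.241333)
  = −0.75 × (-1.421578) = 1.066184 substitutions/site.

1.066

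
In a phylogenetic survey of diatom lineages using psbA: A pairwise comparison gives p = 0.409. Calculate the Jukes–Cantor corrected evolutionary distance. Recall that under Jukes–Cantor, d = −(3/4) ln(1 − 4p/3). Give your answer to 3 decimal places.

d = −(3/4) ln(1 − 4p/3) = −0.75 ln(1 − 0.545333) = −0.75 ln(0.454667)
  = −0.75 × (-0.788190) = 0.591143 substitutions/site.

0.591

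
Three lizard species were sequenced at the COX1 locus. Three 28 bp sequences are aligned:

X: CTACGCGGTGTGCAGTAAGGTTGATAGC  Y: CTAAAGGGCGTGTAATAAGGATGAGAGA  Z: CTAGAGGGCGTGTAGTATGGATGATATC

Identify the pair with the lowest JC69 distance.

X–Y: 9/28 differ, p = 0.321, d = 0.420.
X–Z: 8/28 differ, p = 0.286, d = 0.360.
Y–Z: 6/28 differ, p = 0.214, d = 0.252.
The smallest distance is between Y and Z.

Y and Z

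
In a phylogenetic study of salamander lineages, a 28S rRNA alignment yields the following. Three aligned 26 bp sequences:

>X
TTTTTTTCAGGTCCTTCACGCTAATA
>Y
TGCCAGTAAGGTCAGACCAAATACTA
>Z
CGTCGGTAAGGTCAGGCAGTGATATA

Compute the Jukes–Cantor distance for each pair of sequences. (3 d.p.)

X–Y: 14/26 sites differ → p ≈ 0.538462, d = −0.75 ln(1 − 0.717949) = 0.949251 ≈ 0.949.
X–Z: 14/26 sites differ → p ≈ 0.538462, d = −0.75 ln(1 − 0.717949) = 0.949251 ≈ 0.949.
Y–Z: 11/26 sites differ → p ≈ 0.423077, d = −0.75 ln(1 − 0.564103) = 0.622762 ≈ 0.623.

d(X,Y) = 0.949, d(X,Z) = 0.949, d(Y,Z) = 0.623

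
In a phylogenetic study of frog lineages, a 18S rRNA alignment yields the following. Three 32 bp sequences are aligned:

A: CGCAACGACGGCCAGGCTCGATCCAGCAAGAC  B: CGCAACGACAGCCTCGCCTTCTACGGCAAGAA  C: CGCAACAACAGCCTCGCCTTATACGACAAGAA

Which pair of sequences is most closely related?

B and C

A–B: 10/32 differ, p = 0.313, d = 0.404.
A–C: 11/32 differ, p = 0.344, d = 0.460.
B–C: 3/32 differ, p = 0.094, d = 0.100.
The smallest distance is between B and C.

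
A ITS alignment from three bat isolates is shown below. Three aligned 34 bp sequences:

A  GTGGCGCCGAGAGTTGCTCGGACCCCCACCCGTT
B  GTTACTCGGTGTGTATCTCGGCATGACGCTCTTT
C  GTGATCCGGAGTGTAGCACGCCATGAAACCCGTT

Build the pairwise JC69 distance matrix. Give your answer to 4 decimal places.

d(A,B) = 0.7405, d(A,C) = 0.5972, d(B,C) = 0.4234

A–B: 16/34 sites differ → p ≈ 0.470588, d = −0.75 ln(1 − 0.627451) = 0.740540 ≈ 0.7405.
A–C: 14/34 sites differ → p ≈ 0.411765, d = −0.75 ln(1 − 0.54902) = 0.597249 ≈ 0.5972.
B–C: 11/34 sites differ → p ≈ 0.323529, d = −0.75 ln(1 − 0.431372) = 0.423397 ≈ 0.4234.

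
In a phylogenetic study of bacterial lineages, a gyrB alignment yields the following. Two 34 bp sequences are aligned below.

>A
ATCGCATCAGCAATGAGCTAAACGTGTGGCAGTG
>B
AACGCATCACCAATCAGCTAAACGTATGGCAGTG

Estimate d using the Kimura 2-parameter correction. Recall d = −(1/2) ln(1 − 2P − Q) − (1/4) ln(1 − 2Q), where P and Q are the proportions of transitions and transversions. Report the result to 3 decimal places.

Of 34 sites, 1 differences are transitions and 3 are transversions, so P = 1/34 ≈ 0.029412 and Q = 3/34 ≈ 0.088235.
Under the Kimura two-parameter model, d = −½ ln(1 − 2P − Q) − ¼ ln(1 − 2Q).
1 − 2P − Q = 0.852941, giving −½ ln(0.852941) = 0.079532.
1 − 2Q = 0.82353, giving −¼ ln(0.82353) = 0.048539.
d = 0.079532 + 0.048539 = 0.128071.

0.128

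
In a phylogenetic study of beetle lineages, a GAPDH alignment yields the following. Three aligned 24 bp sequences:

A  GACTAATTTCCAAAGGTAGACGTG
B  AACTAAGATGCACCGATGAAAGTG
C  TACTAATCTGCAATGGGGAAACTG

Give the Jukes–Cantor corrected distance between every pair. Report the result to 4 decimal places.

A–B: 10/24 sites differ → p ≈ 0.416667, d = −0.75 ln(1 − 0.555556) = 0.608198 ≈ 0.6082.
A–C: 9/24 sites differ → p = 0.375, d = −0.75 ln(1 − 0.5) = 0.519860 ≈ 0.5199.
B–C: 8/24 sites differ → p ≈ 0.333333, d = −0.75 ln(1 − 0.444444) = 0.440839 ≈ 0.4408.

d(A,B) = 0.6082, d(A,C) = 0.5199, d(B,C) = 0.4408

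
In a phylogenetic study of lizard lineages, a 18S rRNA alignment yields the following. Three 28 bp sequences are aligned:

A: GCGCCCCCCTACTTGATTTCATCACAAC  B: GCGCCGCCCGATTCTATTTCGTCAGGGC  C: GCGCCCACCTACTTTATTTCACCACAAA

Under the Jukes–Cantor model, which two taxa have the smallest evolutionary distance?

A and C

A–B: 9/28 differ, p = 0.321, d = 0.420.
A–C: 4/28 differ, p = 0.143, d = 0.158.
B–C: 11/28 differ, p = 0.393, d = 0.556.
The smallest distance is between A and C.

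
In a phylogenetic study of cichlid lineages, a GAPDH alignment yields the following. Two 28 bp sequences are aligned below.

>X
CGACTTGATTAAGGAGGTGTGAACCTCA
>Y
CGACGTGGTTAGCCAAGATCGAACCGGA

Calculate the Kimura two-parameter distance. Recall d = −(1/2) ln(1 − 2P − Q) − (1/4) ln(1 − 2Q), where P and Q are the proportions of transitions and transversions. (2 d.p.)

0.56

Of 28 sites, 4 differences are transitions and 7 are transversions, so P = 4/28 ≈ 0.142857 and Q = 7/28 = 0.25.
Under the Kimura two-parameter model, d = −½ ln(1 − 2P − Q) − ¼ ln(1 − 2Q).
1 − 2P − Q = 0.464286, giving −½ ln(0.464286) = 0.383627.
1 − 2Q = 0.5, giving −¼ ln(0.5) = 0.173287.
d = 0.383627 + 0.173287 = 0.556914.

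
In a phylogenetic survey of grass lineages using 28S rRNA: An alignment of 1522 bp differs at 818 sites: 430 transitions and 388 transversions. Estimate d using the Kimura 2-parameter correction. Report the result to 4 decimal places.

1.0356

P = 430/1522 ≈ 0.282523 and Q = 388/1522 ≈ 0.254928.
Under the Kimura two-parameter model, d = −½ ln(1 − 2P − Q) − ¼ ln(1 − 2Q).
1 − 2P − Q = 0.180026, giving −½ ln(0.180026) = 0.857327.
1 − 2Q = 0.490144, giving −¼ ln(0.490144) = 0.178264.
d = 0.857327 + 0.178264 = 1.035591.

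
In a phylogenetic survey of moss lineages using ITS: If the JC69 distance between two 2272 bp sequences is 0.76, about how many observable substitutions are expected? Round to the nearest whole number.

Invert JC69: p = (3/4)(1 − e^(−4d/3)) = 0.75 × (1 − e^(-1.013333)) = 0.75 × (1 − 0.363007) = 0.477745.
Expected differing sites = pL ≈ 0.477745 × 2272 = 1085.43664 ≈ 1085.

1085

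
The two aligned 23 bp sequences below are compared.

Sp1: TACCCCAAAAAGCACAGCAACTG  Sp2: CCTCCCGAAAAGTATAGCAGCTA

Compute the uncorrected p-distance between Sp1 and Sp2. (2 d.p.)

The sequences differ at 8 of 23 positions (sites 1, 2, 3, 7, 13, 15, 20, 23).
p = 8/23 = 0.347826… ≈ 0.35 (to 2 d.p.).

0.35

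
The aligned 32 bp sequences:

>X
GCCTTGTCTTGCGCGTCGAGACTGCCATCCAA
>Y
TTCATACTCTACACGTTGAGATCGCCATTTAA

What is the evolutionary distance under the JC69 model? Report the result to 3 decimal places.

The sequences differ at 14 of 32 sites, so p = 14/32 = 0.4375.
d = −(3/4) ln(1 − 4p/3) = −0.75 ln(1 − 0.583333) = −0.75 ln(0.416667)
  = −0.75 × (-0.875468) = 0.656601 substitutions/site.

0.657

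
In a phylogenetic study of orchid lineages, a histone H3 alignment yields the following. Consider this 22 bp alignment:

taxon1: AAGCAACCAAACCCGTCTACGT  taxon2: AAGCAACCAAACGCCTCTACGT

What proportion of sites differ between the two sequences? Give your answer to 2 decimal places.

0.09

The sequences differ at 2 of 22 positions (sites 13, 15).
p = 2/22 = 0.090909… ≈ 0.09 (to 2 d.p.).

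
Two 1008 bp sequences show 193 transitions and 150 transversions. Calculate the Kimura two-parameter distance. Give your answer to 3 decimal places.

0.468

P = 193/1008 ≈ 0.191468 and Q = 150/1008 ≈ 0.14881.
Under the Kimura two-parameter model, d = −½ ln(1 − 2P − Q) − ¼ ln(1 − 2Q).
1 − 2P − Q = 0.468254, giving −½ ln(0.468254) = 0.379372.
1 − 2Q = 0.70238, giving −¼ ln(0.70238) = 0.088320.
d = 0.379372 + 0.088320 = 0.467692.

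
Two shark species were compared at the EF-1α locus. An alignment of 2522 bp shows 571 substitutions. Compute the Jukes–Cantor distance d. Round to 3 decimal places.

p = 571/2522 ≈ 0.226408.
d = −(3/4) ln(1 − 4p/3) = −0.75 ln(1 − 0.301877) = −0.75 ln(0.698123)
  = −0.75 × (-0.359360) = 0.269520 substitutions/site.

0.270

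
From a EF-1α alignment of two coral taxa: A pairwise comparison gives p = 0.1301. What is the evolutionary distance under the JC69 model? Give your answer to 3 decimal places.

0.143

d = −(3/4) ln(1 − 4p/3) = −0.75 ln(1 − 0.173467) = −0.75 ln(0.826533)
  = −0.75 × (-0.190515) = 0.142886 substitutions/site.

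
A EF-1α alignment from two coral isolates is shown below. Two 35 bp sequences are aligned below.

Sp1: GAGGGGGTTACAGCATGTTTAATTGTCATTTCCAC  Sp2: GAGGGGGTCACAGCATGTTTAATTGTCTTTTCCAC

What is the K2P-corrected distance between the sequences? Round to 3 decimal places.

0.060

Of 35 sites, 1 differences are transitions and 1 are transversions, so P = 1/35 ≈ 0.028571 and Q = 1/35 ≈ 0.028571.
Under the Kimura two-parameter model, d = −½ ln(1 − 2P − Q) − ¼ ln(1 − 2Q).
1 − 2P − Q = 0.914287, giving −½ ln(0.914287) = 0.044805.
1 − 2Q = 0.942858, giving −¼ ln(0.942858) = 0.014710.
d = 0.044805 + 0.014710 = 0.059515.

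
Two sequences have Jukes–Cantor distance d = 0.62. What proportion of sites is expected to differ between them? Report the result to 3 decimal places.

p = (3/4)(1 − e^(−4d/3)) = 0.75 × (1 − e^(-0.826667)) = 0.75 × (1 − 0.437505) = 0.421871.

0.422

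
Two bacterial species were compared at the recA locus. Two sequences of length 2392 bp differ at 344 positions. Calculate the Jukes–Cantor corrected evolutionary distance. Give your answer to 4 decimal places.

0.1597

p = 344/2392 ≈ 0.143813.
d = −(3/4) ln(1 − 4p/3) = −0.75 ln(1 − 0.191751) = −0.75 ln(0.808249)
  = −0.75 × (-0.212885) = 0.159664 substitutions/site.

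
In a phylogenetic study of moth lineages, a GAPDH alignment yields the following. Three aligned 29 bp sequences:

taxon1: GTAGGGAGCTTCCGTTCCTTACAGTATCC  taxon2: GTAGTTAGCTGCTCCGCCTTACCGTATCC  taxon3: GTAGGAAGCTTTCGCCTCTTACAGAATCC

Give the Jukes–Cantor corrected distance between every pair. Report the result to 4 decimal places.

d(taxon1,taxon2) = 0.3439, d(taxon1,taxon3) = 0.2421, d(taxon2,taxon3) = 0.4618

taxon1–taxon2: 8/29 sites differ → p ≈ 0.275862, d = −0.75 ln(1 − 0.367816) = 0.343931 ≈ 0.3439.
taxon1–taxon3: 6/29 sites differ → p ≈ 0.206897, d = −0.75 ln(1 − 0.275863) = 0.242081 ≈ 0.2421.
taxon2–taxon3: 10/29 sites differ → p ≈ 0.344828, d = −0.75 ln(1 − 0.459771) = 0.461822 ≈ 0.4618.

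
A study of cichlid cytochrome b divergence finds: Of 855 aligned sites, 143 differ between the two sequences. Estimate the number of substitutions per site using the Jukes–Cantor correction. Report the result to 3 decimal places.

p = 143/855 ≈ 0.167251.
d = −(3/4) ln(1 − 4p/3) = −0.75 ln(1 − 0.223001) = −0.75 ln(0.776999)
  = −0.75 × (-0.252316) = 0.189237 substitutions/site.

0.189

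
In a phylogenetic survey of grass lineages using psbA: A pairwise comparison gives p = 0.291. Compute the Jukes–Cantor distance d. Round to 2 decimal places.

0.37

d = −(3/4) ln(1 − 4p/3) = −0.75 ln(1 − 0.388) = −0.75 ln(0.612)
  = −0.75 × (-0.491023) = 0.368267 substitutions/site.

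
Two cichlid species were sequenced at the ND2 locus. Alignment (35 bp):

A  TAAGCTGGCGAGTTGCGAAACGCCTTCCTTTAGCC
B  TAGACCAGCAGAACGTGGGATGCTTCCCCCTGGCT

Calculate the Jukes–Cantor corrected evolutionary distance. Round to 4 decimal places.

The sequences differ at 19 of 35 sites, so p = 19/35 ≈ 0.542857.
d = −(3/4) ln(1 − 4p/3) = −0.75 ln(1 − 0.723809) = −0.75 ln(0.276191)
  = −0.75 × (-1.286663) = 0.964997 substitutions/site.

0.9650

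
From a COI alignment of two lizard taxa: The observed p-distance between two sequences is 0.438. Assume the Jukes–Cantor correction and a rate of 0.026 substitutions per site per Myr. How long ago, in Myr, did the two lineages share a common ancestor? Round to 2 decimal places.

12.65

d = −(3/4) ln(1 − 4p/3) = −0.75 ln(1 − 0.584) = −0.75 ln(0.416)
  = −0.75 × (-0.877070) = 0.657803 substitutions/site.
Under a molecular clock d = 2μt, so t = d/(2μ) = 0.657803 / (2 × 0.026) = 12.65 Myr.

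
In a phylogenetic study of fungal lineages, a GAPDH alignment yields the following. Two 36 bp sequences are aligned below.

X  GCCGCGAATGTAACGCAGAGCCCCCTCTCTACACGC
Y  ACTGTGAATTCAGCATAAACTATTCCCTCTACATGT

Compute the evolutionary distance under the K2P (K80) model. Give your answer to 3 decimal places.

1.033

Of 36 sites, 14 differences are transitions and 3 are transversions, so P = 14/36 ≈ 0.388889 and Q = 3/36 ≈ 0.083333.
Under the Kimura two-parameter model, d = −½ ln(1 − 2P − Q) − ¼ ln(1 − 2Q).
1 − 2P − Q = 0.138889, giving −½ ln(0.138889) = 0.987040.
1 − 2Q = 0.833334, giving −¼ ln(0.833334) = 0.045580.
d = 0.987040 + 0.045580 = 1.032620.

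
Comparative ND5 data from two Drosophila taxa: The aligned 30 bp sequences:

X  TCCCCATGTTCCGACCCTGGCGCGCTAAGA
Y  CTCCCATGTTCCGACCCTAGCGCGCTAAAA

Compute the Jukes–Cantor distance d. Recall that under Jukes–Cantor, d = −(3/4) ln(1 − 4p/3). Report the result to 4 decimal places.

The sequences differ at 4 of 30 sites (1, 2, 19, 29), so p = 4/30 ≈ 0.133333.
d = −(3/4) ln(1 − 4p/3) = −0.75 ln(1 − 0.177777) = −0.75 ln(0.822223)
  = −0.75 × (-0.195744) = 0.146808 substitutions/site.

0.1468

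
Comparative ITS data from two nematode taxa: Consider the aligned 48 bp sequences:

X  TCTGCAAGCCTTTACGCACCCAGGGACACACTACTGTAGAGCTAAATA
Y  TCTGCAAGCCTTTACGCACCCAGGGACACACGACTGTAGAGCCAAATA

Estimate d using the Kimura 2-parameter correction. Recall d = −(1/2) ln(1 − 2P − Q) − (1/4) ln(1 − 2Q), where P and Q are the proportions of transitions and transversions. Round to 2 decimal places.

Of 48 sites, 1 differences are transitions and 1 are transversions, so P = 1/48 ≈ 0.020833 and Q = 1/48 ≈ 0.020833.
Under the Kimura two-parameter model, d = −½ ln(1 − 2P − Q) − ¼ ln(1 − 2Q).
1 − 2P − Q = 0.937501, giving −½ ln(0.937501) = 0.032269.
1 − 2Q = 0.958334, giving −¼ ln(0.958334) = 0.010640.
d = 0.032269 + 0.010640 = 0.042909.

0.04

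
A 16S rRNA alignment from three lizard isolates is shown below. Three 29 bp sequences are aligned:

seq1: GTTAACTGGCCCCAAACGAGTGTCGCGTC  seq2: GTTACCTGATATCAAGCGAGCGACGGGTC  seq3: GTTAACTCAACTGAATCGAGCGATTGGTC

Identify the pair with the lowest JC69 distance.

seq2 and seq3

seq1–seq2: 9/29 differ, p = 0.310, d = 0.401.
seq1–seq3: 11/29 differ, p = 0.379, d = 0.529.
seq2–seq3: 8/29 differ, p = 0.276, d = 0.344.
The smallest distance is between seq2 and seq3.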